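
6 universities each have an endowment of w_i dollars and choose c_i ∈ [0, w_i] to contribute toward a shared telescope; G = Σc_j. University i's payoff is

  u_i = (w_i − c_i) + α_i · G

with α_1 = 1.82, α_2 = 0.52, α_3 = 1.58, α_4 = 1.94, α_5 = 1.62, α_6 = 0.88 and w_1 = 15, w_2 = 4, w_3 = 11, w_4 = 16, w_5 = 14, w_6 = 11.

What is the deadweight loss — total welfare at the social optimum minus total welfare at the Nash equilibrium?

∂u_i/∂c_i = α_i − 1, so university i contributes w_i if α_i > 1, else 0.
α_i > 1 for i ∈ {1, 3, 4, 5}; NE contributions (15, 0, 11, 16, 14, 0), G = 56.
W^NE = Σw_i − G^NE + (Σα_i)·G^NE = 71 + 7.36·56 = 483.16.
Planner: ∂(Σu_j)/∂c_i = Σα_j − 1 = 7.36 > 0, so everyone contributes w_i; G^SO = 71, W^SO = 71 + 7.36·71 = 593.56.
Deadweight loss = 110.4.

110.4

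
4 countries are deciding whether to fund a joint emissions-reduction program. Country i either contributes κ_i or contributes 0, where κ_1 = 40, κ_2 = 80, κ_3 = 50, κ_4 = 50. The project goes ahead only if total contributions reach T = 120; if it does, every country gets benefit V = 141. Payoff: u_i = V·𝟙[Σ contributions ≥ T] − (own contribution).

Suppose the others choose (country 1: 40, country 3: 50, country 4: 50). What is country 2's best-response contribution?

0

Others' total = 140 ≥ 120; contributing adds cost 80 for no extra benefit.
Best response: 0.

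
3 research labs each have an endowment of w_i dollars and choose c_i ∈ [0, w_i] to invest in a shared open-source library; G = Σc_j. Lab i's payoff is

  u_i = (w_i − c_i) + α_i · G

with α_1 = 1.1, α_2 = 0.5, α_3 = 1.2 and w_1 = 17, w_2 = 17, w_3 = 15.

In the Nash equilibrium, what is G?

∂u_i/∂c_i = α_i − 1, so lab i contributes w_i if α_i > 1, else 0.
α_i > 1 for i ∈ {1, 3}; NE contributions (17, 0, 15), G = 32.

32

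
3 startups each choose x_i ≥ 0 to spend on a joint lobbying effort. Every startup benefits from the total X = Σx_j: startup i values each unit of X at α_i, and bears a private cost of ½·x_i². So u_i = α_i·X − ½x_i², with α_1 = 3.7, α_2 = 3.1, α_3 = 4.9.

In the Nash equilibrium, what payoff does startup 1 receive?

36.445

Startup i's FOC: ∂u_i/∂x_i = α_i − x_i = 0, so x_i* = α_i.
NE contributions = (3.7, 3.1, 4.9); X = 11.7.
u_1 = α_1·X − ½·(x_1)² = 3.7·11.7 − ½·3.7² = 36.445.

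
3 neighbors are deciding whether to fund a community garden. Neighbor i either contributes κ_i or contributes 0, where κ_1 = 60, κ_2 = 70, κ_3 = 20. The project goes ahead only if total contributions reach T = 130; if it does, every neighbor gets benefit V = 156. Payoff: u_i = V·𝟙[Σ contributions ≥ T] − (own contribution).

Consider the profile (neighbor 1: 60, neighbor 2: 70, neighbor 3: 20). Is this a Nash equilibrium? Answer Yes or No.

No

Total = 150 ≥ 130: provided.
Neighbor 1 (pledges 60, payoff 96): dropping to 0 → total 90, payoff 0. No gain.
Neighbor 2 (pledges 70, payoff 86): dropping to 0 → total 80, payoff 0. No gain.
Neighbor 3 (pledges 20, payoff 136): dropping to 0 → total 130, payoff 156. Profitable deviation.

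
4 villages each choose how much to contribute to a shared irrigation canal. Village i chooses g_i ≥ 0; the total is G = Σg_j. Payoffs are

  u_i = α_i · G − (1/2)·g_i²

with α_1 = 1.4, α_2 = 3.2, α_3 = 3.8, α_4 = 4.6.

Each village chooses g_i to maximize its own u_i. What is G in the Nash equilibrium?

13

Village i's FOC: ∂u_i/∂g_i = α_i − g_i = 0, so g_i* = α_i.
NE contributions = (1.4, 3.2, 3.8, 4.6); G = 13.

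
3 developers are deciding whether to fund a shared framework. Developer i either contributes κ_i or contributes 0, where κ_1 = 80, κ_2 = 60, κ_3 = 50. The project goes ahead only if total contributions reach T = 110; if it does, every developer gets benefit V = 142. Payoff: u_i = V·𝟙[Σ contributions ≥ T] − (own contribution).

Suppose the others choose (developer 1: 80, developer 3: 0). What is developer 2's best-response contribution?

60

Others' total = 80. Contributing 60 brings total to 140 ≥ 110: gain V − κ_2 = 82.
Best response: 60.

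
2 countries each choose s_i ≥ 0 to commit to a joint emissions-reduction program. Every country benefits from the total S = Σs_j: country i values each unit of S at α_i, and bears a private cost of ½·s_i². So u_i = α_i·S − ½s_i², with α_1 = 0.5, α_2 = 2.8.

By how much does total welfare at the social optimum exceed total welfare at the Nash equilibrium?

4.045

Country i's FOC: ∂u_i/∂s_i = α_i − s_i = 0, so s_i* = α_i.
NE contributions = (0.5, 2.8); S = 3.3.
W^NE = (Σα)·S − ½Σα_i² = 3.3² − ½·8.09 = 6.845.
Planner sets s_i = Σα_j = 3.3 for every i, so S^SO = 2·3.3 = 6.6.
W^SO = (Σα)·S^SO − ½·2·(Σα)² = (2/2)·3.3² = 10.89.
Deadweight loss = W^SO − W^NE = 4.045.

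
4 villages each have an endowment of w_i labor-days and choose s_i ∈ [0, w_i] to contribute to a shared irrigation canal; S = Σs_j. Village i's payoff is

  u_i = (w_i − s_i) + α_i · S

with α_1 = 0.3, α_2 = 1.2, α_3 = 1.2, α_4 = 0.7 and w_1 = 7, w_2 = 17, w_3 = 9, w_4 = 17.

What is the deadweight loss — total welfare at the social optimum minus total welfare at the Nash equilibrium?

57.6

∂u_i/∂s_i = α_i − 1, so village i contributes w_i if α_i > 1, else 0.
α_i > 1 for i ∈ {2, 3}; NE contributions (0, 17, 9, 0), S = 26.
W^NE = Σw_i − S^NE + (Σα_i)·S^NE = 50 + 2.4·26 = 112.4.
Planner: ∂(Σu_j)/∂s_i = Σα_j − 1 = 2.4 > 0, so everyone contributes w_i; S^SO = 50, W^SO = 50 + 2.4·50 = 170.
Deadweight loss = 57.6.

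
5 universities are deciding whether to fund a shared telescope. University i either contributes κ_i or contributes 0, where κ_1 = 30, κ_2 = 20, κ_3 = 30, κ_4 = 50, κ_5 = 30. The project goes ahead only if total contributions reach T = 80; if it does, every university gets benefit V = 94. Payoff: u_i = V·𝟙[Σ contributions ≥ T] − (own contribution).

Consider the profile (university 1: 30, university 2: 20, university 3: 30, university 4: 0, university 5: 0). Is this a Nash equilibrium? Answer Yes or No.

Total = 80 ≥ 80: provided.
University 1 (pledges 30, payoff 64): dropping to 0 → total 50, payoff 0. No gain.
University 2 (pledges 20, payoff 74): dropping to 0 → total 60, payoff 0. No gain.
University 3 (pledges 30, payoff 64): dropping to 0 → total 50, payoff 0. No gain.
University 4 (pledges 0, payoff 94): pledging 50 → total 130, payoff 44. No gain.
University 5 (pledges 0, payoff 94): pledging 30 → total 110, payoff 64. No gain.

Yes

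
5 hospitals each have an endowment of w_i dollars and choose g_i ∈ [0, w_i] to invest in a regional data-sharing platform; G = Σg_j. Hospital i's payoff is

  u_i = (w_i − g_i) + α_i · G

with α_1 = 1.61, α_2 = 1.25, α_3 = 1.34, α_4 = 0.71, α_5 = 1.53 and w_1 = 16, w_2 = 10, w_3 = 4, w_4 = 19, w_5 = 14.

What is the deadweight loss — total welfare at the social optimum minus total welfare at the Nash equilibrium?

∂u_i/∂g_i = α_i − 1, so hospital i contributes w_i if α_i > 1, else 0.
α_i > 1 for i ∈ {1, 2, 3, 5}; NE contributions (16, 10, 4, 0, 14), G = 44.
W^NE = Σw_i − G^NE + (Σα_i)·G^NE = 63 + 5.44·44 = 302.36.
Planner: ∂(Σu_j)/∂g_i = Σα_j − 1 = 5.44 > 0, so everyone contributes w_i; G^SO = 63, W^SO = 63 + 5.44·63 = 405.72.
Deadweight loss = 103.36.

103.36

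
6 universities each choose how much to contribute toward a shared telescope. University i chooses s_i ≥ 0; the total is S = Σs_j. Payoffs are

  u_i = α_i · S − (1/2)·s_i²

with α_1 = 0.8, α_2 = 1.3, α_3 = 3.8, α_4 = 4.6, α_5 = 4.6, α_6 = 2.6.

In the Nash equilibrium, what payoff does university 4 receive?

70.84

University i's FOC: ∂u_i/∂s_i = α_i − s_i = 0, so s_i* = α_i.
NE contributions = (0.8, 1.3, 3.8, 4.6, 4.6, 2.6); S = 17.7.
u_4 = α_4·S − ½·(s_4)² = 4.6·17.7 − ½·4.6² = 70.84.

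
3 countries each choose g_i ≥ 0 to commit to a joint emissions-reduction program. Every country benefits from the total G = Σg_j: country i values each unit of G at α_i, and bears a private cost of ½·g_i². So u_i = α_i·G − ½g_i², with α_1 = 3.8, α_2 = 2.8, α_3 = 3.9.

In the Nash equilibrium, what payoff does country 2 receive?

Country i's FOC: ∂u_i/∂g_i = α_i − g_i = 0, so g_i* = α_i.
NE contributions = (3.8, 2.8, 3.9); G = 10.5.
u_2 = α_2·G − ½·(g_2)² = 2.8·10.5 − ½·2.8² = 25.48.

25.48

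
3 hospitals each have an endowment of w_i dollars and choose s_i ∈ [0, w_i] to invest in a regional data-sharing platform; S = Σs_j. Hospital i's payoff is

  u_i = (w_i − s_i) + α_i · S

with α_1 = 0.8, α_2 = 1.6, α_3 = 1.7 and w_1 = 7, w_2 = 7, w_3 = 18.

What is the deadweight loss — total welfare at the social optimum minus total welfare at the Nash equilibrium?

∂u_i/∂s_i = α_i − 1, so hospital i contributes w_i if α_i > 1, else 0.
α_i > 1 for i ∈ {2, 3}; NE contributions (0, 7, 18), S = 25.
W^NE = Σw_i − S^NE + (Σα_i)·S^NE = 32 + 3.1·25 = 109.5.
Planner: ∂(Σu_j)/∂s_i = Σα_j − 1 = 3.1 > 0, so everyone contributes w_i; S^SO = 32, W^SO = 32 + 3.1·32 = 131.2.
Deadweight loss = 21.7.

21.7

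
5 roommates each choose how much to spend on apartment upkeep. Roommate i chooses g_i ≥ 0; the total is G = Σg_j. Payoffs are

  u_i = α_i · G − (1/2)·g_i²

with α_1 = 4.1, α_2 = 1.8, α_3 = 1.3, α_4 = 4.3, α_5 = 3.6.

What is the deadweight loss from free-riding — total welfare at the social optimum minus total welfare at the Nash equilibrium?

Roommate i's FOC: ∂u_i/∂g_i = α_i − g_i = 0, so g_i* = α_i.
NE contributions = (4.1, 1.8, 1.3, 4.3, 3.6); G = 15.1.
W^NE = (Σα)·G − ½Σα_i² = 15.1² − ½·53.19 = 201.415.
Planner sets g_i = Σα_j = 15.1 for every i, so G^SO = 5·15.1 = 75.5.
W^SO = (Σα)·G^SO − ½·5·(Σα)² = (5/2)·15.1² = 570.025.
Deadweight loss = W^SO − W^NE = 368.61.

368.61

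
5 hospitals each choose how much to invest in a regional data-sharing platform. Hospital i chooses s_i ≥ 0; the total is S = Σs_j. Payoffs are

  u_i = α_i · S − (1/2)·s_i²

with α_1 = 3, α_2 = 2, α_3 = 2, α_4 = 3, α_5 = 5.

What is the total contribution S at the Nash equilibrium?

Hospital i's FOC: ∂u_i/∂s_i = α_i − s_i = 0, so s_i* = α_i.
NE contributions = (3, 2, 2, 3, 5); S = 15.

15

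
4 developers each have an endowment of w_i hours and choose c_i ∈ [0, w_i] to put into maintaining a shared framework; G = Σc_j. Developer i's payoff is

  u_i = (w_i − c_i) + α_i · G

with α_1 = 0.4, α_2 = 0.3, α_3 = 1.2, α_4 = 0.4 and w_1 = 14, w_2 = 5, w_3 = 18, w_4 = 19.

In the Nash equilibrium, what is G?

∂u_i/∂c_i = α_i − 1, so developer i contributes w_i if α_i > 1, else 0.
α_i > 1 for i ∈ {3}; NE contributions (0, 0, 18, 0), G = 18.

18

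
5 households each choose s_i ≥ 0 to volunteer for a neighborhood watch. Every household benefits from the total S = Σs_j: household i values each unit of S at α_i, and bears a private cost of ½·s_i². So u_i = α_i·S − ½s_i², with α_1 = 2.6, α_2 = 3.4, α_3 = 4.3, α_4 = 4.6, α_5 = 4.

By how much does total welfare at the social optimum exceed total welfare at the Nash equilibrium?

572.8

Household i's FOC: ∂u_i/∂s_i = α_i − s_i = 0, so s_i* = α_i.
NE contributions = (2.6, 3.4, 4.3, 4.6, 4); S = 18.9.
W^NE = (Σα)·S − ½Σα_i² = 18.9² − ½·73.97 = 320.225.
Planner sets s_i = Σα_j = 18.9 for every i, so S^SO = 5·18.9 = 94.5.
W^SO = (Σα)·S^SO − ½·5·(Σα)² = (5/2)·18.9² = 893.025.
Deadweight loss = W^SO − W^NE = 572.8.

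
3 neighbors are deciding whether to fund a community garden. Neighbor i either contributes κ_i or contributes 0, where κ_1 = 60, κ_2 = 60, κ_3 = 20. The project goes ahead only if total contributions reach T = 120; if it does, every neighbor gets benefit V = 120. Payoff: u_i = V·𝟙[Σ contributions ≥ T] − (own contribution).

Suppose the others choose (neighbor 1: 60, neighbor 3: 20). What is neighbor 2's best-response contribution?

60

Others' total = 80. Contributing 60 brings total to 140 ≥ 120: gain V − κ_2 = 60.
Best response: 60.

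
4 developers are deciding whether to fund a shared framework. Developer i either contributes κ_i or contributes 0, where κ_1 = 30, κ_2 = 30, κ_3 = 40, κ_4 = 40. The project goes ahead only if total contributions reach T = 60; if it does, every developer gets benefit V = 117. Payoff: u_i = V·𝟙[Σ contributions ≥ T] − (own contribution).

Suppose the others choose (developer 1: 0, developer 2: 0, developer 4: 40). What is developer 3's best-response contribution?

Others' total = 40. Contributing 40 brings total to 80 ≥ 60: gain V − κ_3 = 77.
Best response: 40.

40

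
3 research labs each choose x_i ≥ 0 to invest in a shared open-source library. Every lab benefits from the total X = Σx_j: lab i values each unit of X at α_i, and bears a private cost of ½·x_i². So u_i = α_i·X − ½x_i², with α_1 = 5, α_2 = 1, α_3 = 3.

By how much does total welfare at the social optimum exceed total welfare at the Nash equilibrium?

Lab i's FOC: ∂u_i/∂x_i = α_i − x_i = 0, so x_i* = α_i.
NE contributions = (5, 1, 3); X = 9.
W^NE = (Σα)·X − ½Σα_i² = 9² − ½·35 = 63.5.
Planner sets x_i = Σα_j = 9 for every i, so X^SO = 3·9 = 27.
W^SO = (Σα)·X^SO − ½·3·(Σα)² = (3/2)·9² = 121.5.
Deadweight loss = W^SO − W^NE = 58.

58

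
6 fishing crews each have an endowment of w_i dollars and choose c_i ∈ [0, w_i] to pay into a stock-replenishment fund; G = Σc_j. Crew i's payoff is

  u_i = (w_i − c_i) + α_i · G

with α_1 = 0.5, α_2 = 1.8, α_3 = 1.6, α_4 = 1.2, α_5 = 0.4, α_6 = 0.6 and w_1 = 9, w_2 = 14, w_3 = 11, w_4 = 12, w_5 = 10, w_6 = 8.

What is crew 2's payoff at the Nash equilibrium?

66.6

∂u_i/∂c_i = α_i − 1, so crew i contributes w_i if α_i > 1, else 0.
α_i > 1 for i ∈ {2, 3, 4}; NE contributions (0, 14, 11, 12, 0, 0), G = 37.
u_2 = (14 − 14) + 1.8·37 = 66.6.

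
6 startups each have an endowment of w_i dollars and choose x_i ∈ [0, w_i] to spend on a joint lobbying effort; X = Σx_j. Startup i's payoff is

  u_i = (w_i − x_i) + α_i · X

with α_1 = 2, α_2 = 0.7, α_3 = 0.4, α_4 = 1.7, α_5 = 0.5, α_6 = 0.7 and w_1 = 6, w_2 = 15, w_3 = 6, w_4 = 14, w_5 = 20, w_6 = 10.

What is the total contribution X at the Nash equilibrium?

20

∂u_i/∂x_i = α_i − 1, so startup i contributes w_i if α_i > 1, else 0.
α_i > 1 for i ∈ {1, 4}; NE contributions (6, 0, 0, 14, 0, 0), X = 20.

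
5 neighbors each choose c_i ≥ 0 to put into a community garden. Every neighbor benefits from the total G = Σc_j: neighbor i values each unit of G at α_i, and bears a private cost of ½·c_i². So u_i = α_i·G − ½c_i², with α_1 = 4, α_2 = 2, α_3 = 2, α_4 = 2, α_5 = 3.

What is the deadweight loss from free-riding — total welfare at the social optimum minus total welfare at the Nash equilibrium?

Neighbor i's FOC: ∂u_i/∂c_i = α_i − c_i = 0, so c_i* = α_i.
NE contributions = (4, 2, 2, 2, 3); G = 13.
W^NE = (Σα)·G − ½Σα_i² = 13² − ½·37 = 150.5.
Planner sets c_i = Σα_j = 13 for every i, so G^SO = 5·13 = 65.
W^SO = (Σα)·G^SO − ½·5·(Σα)² = (5/2)·13² = 422.5.
Deadweight loss = W^SO − W^NE = 272.

272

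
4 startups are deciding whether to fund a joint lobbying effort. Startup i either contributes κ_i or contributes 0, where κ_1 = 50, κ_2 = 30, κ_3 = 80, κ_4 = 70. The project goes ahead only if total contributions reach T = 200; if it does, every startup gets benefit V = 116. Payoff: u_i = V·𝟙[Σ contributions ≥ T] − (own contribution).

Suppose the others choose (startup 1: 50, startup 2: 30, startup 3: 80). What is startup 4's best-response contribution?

Others' total = 160. Contributing 70 brings total to 230 ≥ 200: gain V − κ_4 = 46.
Best response: 70.

70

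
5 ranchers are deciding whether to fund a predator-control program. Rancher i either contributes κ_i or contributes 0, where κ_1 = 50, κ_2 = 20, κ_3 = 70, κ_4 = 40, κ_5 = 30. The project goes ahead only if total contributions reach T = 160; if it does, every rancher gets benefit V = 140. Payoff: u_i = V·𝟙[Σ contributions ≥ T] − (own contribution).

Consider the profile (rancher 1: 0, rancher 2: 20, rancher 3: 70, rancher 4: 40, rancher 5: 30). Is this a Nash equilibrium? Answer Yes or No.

Yes

Total = 160 ≥ 160: provided.
Rancher 1 (pledges 0, payoff 140): pledging 50 → total 210, payoff 90. No gain.
Rancher 2 (pledges 20, payoff 120): dropping to 0 → total 140, payoff 0. No gain.
Rancher 3 (pledges 70, payoff 70): dropping to 0 → total 90, payoff 0. No gain.
Rancher 4 (pledges 40, payoff 100): dropping to 0 → total 120, payoff 0. No gain.
Rancher 5 (pledges 30, payoff 110): dropping to 0 → total 130, payoff 0. No gain.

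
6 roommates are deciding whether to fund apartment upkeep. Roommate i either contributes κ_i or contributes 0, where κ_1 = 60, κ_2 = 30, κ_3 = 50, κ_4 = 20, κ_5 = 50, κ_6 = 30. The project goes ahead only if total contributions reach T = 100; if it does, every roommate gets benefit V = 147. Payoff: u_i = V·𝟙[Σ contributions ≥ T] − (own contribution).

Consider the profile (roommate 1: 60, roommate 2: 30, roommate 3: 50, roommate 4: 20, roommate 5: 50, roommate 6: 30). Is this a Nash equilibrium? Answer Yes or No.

Total = 240 ≥ 100: provided.
Roommate 1 (pledges 60, payoff 87): dropping to 0 → total 180, payoff 147. Profitable deviation.

No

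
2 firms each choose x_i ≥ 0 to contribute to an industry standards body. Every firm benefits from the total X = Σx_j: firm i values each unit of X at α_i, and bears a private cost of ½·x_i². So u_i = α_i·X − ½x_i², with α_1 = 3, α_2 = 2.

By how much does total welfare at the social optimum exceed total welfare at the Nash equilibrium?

Firm i's FOC: ∂u_i/∂x_i = α_i − x_i = 0, so x_i* = α_i.
NE contributions = (3, 2); X = 5.
W^NE = (Σα)·X − ½Σα_i² = 5² − ½·13 = 18.5.
Planner sets x_i = Σα_j = 5 for every i, so X^SO = 2·5 = 10.
W^SO = (Σα)·X^SO − ½·2·(Σα)² = (2/2)·5² = 25.
Deadweight loss = W^SO − W^NE = 6.5.

6.5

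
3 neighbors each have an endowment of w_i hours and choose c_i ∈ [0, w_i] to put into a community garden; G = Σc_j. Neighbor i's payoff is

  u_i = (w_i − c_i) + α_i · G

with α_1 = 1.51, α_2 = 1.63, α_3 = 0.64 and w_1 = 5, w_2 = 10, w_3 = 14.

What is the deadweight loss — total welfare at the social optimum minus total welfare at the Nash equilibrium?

38.92

∂u_i/∂c_i = α_i − 1, so neighbor i contributes w_i if α_i > 1, else 0.
α_i > 1 for i ∈ {1, 2}; NE contributions (5, 10, 0), G = 15.
W^NE = Σw_i − G^NE + (Σα_i)·G^NE = 29 + 2.78·15 = 70.7.
Planner: ∂(Σu_j)/∂c_i = Σα_j − 1 = 2.78 > 0, so everyone contributes w_i; G^SO = 29, W^SO = 29 + 2.78·29 = 109.62.
Deadweight loss = 38.92.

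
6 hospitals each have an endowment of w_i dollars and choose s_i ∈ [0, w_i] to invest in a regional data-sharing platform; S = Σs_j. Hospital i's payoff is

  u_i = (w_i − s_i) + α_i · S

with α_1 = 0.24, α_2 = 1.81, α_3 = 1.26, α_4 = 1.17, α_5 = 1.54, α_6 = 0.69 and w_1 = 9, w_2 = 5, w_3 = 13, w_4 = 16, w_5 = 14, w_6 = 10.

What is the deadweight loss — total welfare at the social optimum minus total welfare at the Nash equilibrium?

∂u_i/∂s_i = α_i − 1, so hospital i contributes w_i if α_i > 1, else 0.
α_i > 1 for i ∈ {2, 3, 4, 5}; NE contributions (0, 5, 13, 16, 14, 0), S = 48.
W^NE = Σw_i − S^NE + (Σα_i)·S^NE = 67 + 5.71·48 = 341.08.
Planner: ∂(Σu_j)/∂s_i = Σα_j − 1 = 5.71 > 0, so everyone contributes w_i; S^SO = 67, W^SO = 67 + 5.71·67 = 449.57.
Deadweight loss = 108.49.

108.49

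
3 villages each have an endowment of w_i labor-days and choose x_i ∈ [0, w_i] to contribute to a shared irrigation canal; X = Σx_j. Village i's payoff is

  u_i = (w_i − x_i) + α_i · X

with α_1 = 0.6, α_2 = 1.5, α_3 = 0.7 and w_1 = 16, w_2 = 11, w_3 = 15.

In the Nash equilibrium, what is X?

∂u_i/∂x_i = α_i − 1, so village i contributes w_i if α_i > 1, else 0.
α_i > 1 for i ∈ {2}; NE contributions (0, 11, 0), X = 11.

11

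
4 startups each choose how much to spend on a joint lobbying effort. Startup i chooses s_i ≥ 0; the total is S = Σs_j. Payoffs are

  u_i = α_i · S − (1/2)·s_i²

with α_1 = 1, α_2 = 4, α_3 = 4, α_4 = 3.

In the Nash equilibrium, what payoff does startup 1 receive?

Startup i's FOC: ∂u_i/∂s_i = α_i − s_i = 0, so s_i* = α_i.
NE contributions = (1, 4, 4, 3); S = 12.
u_1 = α_1·S − ½·(s_1)² = 1·12 − ½·1² = 11.5.

11.5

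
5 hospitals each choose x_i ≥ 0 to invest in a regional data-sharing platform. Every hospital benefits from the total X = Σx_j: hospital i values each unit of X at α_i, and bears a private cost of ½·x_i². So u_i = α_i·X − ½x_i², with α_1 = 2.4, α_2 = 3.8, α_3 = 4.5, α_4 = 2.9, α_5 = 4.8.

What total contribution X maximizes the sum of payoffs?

92

Planner FOC: ∂(Σu_j)/∂x_i = (Σα_j) − x_i = 0, so x_i^SO = Σα_j = 18.4 for every i; X^SO = 92.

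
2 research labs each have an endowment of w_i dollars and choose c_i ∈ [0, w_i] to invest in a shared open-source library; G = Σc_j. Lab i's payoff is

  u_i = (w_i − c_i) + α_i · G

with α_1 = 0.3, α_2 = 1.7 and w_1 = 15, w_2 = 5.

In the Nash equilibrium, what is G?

∂u_i/∂c_i = α_i − 1, so lab i contributes w_i if α_i > 1, else 0.
α_i > 1 for i ∈ {2}; NE contributions (0, 5), G = 5.

5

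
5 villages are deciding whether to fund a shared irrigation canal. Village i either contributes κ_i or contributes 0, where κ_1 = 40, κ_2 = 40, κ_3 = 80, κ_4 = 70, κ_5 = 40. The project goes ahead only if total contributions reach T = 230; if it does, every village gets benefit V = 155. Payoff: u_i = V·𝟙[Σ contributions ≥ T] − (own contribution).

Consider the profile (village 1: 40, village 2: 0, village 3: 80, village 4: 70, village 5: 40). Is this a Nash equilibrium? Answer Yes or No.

Total = 230 ≥ 230: provided.
Village 1 (pledges 40, payoff 115): dropping to 0 → total 190, payoff 0. No gain.
Village 2 (pledges 0, payoff 155): pledging 40 → total 270, payoff 115. No gain.
Village 3 (pledges 80, payoff 75): dropping to 0 → total 150, payoff 0. No gain.
Village 4 (pledges 70, payoff 85): dropping to 0 → total 160, payoff 0. No gain.
Village 5 (pledges 40, payoff 115): dropping to 0 → total 190, payoff 0. No gain.

Yes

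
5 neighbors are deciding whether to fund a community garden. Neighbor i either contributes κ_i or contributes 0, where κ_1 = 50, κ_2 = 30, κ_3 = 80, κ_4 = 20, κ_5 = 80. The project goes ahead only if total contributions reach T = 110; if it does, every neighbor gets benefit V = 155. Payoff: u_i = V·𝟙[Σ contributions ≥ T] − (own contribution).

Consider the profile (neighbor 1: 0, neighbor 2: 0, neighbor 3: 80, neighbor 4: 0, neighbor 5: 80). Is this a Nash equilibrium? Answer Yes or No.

Yes

Total = 160 ≥ 110: provided.
Neighbor 1 (pledges 0, payoff 155): pledging 50 → total 210, payoff 105. No gain.
Neighbor 2 (pledges 0, payoff 155): pledging 30 → total 190, payoff 125. No gain.
Neighbor 3 (pledges 80, payoff 75): dropping to 0 → total 80, payoff 0. No gain.
Neighbor 4 (pledges 0, payoff 155): pledging 20 → total 180, payoff 135. No gain.
Neighbor 5 (pledges 80, payoff 75): dropping to 0 → total 80, payoff 0. No gain.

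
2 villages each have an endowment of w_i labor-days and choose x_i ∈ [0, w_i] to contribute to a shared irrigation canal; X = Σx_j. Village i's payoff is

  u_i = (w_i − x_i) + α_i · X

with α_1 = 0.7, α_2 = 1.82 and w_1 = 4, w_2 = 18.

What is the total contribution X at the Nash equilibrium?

∂u_i/∂x_i = α_i − 1, so village i contributes w_i if α_i > 1, else 0.
α_i > 1 for i ∈ {2}; NE contributions (0, 18), X = 18.

18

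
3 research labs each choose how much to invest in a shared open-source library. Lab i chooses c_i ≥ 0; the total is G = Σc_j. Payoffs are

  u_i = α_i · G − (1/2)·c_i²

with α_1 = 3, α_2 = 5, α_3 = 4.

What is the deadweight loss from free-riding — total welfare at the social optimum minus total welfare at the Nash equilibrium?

97

Lab i's FOC: ∂u_i/∂c_i = α_i − c_i = 0, so c_i* = α_i.
NE contributions = (3, 5, 4); G = 12.
W^NE = (Σα)·G − ½Σα_i² = 12² − ½·50 = 119.
Planner sets c_i = Σα_j = 12 for every i, so G^SO = 3·12 = 36.
W^SO = (Σα)·G^SO − ½·3·(Σα)² = (3/2)·12² = 216.
Deadweight loss = W^SO − W^NE = 97.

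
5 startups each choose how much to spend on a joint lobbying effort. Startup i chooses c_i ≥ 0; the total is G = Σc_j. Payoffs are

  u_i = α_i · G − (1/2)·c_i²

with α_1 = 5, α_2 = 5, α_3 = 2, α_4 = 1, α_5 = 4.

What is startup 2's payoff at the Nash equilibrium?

Startup i's FOC: ∂u_i/∂c_i = α_i − c_i = 0, so c_i* = α_i.
NE contributions = (5, 5, 2, 1, 4); G = 17.
u_2 = α_2·G − ½·(c_2)² = 5·17 − ½·5² = 72.5.

72.5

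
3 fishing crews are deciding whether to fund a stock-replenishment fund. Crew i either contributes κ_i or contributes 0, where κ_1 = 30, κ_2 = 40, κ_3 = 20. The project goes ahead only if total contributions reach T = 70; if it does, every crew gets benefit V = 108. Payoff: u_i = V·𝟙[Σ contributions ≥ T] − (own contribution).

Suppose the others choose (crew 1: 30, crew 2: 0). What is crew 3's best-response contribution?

0

Others' total = 30. Even contributing 20 gives 50 < 70: no benefit either way.
Best response: 0.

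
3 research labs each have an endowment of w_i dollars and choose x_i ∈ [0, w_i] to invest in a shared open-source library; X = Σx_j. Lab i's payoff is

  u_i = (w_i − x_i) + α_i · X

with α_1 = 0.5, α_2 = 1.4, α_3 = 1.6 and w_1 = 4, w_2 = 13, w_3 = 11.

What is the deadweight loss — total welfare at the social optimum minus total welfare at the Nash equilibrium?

10

∂u_i/∂x_i = α_i − 1, so lab i contributes w_i if α_i > 1, else 0.
α_i > 1 for i ∈ {2, 3}; NE contributions (0, 13, 11), X = 24.
W^NE = Σw_i − X^NE + (Σα_i)·X^NE = 28 + 2.5·24 = 88.
Planner: ∂(Σu_j)/∂x_i = Σα_j − 1 = 2.5 > 0, so everyone contributes w_i; X^SO = 28, W^SO = 28 + 2.5·28 = 98.
Deadweight loss = 10.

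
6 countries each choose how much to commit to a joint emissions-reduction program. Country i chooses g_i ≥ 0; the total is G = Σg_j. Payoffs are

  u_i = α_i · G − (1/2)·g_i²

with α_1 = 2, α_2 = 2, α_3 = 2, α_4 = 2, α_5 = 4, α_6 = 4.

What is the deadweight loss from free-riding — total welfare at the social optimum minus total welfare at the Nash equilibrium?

536

Country i's FOC: ∂u_i/∂g_i = α_i − g_i = 0, so g_i* = α_i.
NE contributions = (2, 2, 2, 2, 4, 4); G = 16.
W^NE = (Σα)·G − ½Σα_i² = 16² − ½·48 = 232.
Planner sets g_i = Σα_j = 16 for every i, so G^SO = 6·16 = 96.
W^SO = (Σα)·G^SO − ½·6·(Σα)² = (6/2)·16² = 768.
Deadweight loss = W^SO − W^NE = 536.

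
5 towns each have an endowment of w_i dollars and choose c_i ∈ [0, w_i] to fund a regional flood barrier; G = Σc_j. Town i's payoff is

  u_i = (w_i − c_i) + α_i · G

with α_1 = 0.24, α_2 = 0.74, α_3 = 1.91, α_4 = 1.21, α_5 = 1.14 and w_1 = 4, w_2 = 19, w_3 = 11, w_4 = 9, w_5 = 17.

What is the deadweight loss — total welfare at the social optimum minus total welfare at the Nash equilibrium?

97.52

∂u_i/∂c_i = α_i − 1, so town i contributes w_i if α_i > 1, else 0.
α_i > 1 for i ∈ {3, 4, 5}; NE contributions (0, 0, 11, 9, 17), G = 37.
W^NE = Σw_i − G^NE + (Σα_i)·G^NE = 60 + 4.24·37 = 216.88.
Planner: ∂(Σu_j)/∂c_i = Σα_j − 1 = 4.24 > 0, so everyone contributes w_i; G^SO = 60, W^SO = 60 + 4.24·60 = 314.4.
Deadweight loss = 97.52.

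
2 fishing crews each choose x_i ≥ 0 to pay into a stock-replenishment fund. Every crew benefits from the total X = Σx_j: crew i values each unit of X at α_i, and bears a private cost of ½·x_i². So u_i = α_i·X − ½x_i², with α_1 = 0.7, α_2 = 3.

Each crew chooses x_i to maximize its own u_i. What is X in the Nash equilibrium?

Crew i's FOC: ∂u_i/∂x_i = α_i − x_i = 0, so x_i* = α_i.
NE contributions = (0.7, 3); X = 3.7.

3.7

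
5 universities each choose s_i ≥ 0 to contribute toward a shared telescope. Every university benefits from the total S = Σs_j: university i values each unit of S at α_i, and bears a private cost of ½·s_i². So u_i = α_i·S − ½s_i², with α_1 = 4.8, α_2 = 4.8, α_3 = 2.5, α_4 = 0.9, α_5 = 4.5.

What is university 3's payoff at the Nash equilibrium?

40.625

University i's FOC: ∂u_i/∂s_i = α_i − s_i = 0, so s_i* = α_i.
NE contributions = (4.8, 4.8, 2.5, 0.9, 4.5); S = 17.5.
u_3 = α_3·S − ½·(s_3)² = 2.5·17.5 − ½·2.5² = 40.625.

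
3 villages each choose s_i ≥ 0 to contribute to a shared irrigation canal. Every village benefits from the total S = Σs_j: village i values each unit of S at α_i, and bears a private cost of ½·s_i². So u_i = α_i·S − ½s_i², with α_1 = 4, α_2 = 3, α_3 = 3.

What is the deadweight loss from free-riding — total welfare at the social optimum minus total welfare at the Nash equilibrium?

67

Village i's FOC: ∂u_i/∂s_i = α_i − s_i = 0, so s_i* = α_i.
NE contributions = (4, 3, 3); S = 10.
W^NE = (Σα)·S − ½Σα_i² = 10² − ½·34 = 83.
Planner sets s_i = Σα_j = 10 for every i, so S^SO = 3·10 = 30.
W^SO = (Σα)·S^SO − ½·3·(Σα)² = (3/2)·10² = 150.
Deadweight loss = W^SO − W^NE = 67.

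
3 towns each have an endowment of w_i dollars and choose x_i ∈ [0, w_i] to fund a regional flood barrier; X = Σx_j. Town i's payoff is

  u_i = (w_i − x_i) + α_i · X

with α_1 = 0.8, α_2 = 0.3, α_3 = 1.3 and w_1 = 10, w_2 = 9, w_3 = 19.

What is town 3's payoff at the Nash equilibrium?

24.7

∂u_i/∂x_i = α_i − 1, so town i contributes w_i if α_i > 1, else 0.
α_i > 1 for i ∈ {3}; NE contributions (0, 0, 19), X = 19.
u_3 = (19 − 19) + 1.3·19 = 24.7.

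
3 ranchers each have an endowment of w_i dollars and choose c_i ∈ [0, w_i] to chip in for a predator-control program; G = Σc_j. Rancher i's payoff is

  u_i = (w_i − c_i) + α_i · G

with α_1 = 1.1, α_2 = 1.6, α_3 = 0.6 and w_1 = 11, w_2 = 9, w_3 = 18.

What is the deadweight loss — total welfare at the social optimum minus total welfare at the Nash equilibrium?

∂u_i/∂c_i = α_i − 1, so rancher i contributes w_i if α_i > 1, else 0.
α_i > 1 for i ∈ {1, 2}; NE contributions (11, 9, 0), G = 20.
W^NE = Σw_i − G^NE + (Σα_i)·G^NE = 38 + 2.3·20 = 84.
Planner: ∂(Σu_j)/∂c_i = Σα_j − 1 = 2.3 > 0, so everyone contributes w_i; G^SO = 38, W^SO = 38 + 2.3·38 = 125.4.
Deadweight loss = 41.4.

41.4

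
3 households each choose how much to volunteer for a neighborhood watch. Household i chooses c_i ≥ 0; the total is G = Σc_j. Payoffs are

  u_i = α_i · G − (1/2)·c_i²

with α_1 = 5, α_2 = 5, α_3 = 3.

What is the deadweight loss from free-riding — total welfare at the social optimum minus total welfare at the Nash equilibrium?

114

Household i's FOC: ∂u_i/∂c_i = α_i − c_i = 0, so c_i* = α_i.
NE contributions = (5, 5, 3); G = 13.
W^NE = (Σα)·G − ½Σα_i² = 13² − ½·59 = 139.5.
Planner sets c_i = Σα_j = 13 for every i, so G^SO = 3·13 = 39.
W^SO = (Σα)·G^SO − ½·3·(Σα)² = (3/2)·13² = 253.5.
Deadweight loss = W^SO − W^NE = 114.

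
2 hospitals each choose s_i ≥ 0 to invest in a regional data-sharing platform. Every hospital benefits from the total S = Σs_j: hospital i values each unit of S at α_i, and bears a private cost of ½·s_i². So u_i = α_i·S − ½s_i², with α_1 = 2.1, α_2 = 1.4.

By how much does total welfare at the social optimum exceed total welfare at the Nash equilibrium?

Hospital i's FOC: ∂u_i/∂s_i = α_i − s_i = 0, so s_i* = α_i.
NE contributions = (2.1, 1.4); S = 3.5.
W^NE = (Σα)·S − ½Σα_i² = 3.5² − ½·6.37 = 9.065.
Planner sets s_i = Σα_j = 3.5 for every i, so S^SO = 2·3.5 = 7.
W^SO = (Σα)·S^SO − ½·2·(Σα)² = (2/2)·3.5² = 12.25.
Deadweight loss = W^SO − W^NE = 3.185.

3.185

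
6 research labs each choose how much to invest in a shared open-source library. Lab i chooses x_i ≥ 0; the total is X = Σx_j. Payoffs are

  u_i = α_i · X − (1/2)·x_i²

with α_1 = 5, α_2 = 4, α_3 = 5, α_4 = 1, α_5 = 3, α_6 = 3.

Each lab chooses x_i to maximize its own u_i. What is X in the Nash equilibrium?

Lab i's FOC: ∂u_i/∂x_i = α_i − x_i = 0, so x_i* = α_i.
NE contributions = (5, 4, 5, 1, 3, 3); X = 21.

21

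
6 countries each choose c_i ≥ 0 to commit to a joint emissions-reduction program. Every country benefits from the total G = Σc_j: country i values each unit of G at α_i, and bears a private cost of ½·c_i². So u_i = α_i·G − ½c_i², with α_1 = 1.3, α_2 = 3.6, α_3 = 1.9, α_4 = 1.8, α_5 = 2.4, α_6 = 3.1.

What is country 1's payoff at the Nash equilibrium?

17.485

Country i's FOC: ∂u_i/∂c_i = α_i − c_i = 0, so c_i* = α_i.
NE contributions = (1.3, 3.6, 1.9, 1.8, 2.4, 3.1); G = 14.1.
u_1 = α_1·G − ½·(c_1)² = 1.3·14.1 − ½·1.3² = 17.485.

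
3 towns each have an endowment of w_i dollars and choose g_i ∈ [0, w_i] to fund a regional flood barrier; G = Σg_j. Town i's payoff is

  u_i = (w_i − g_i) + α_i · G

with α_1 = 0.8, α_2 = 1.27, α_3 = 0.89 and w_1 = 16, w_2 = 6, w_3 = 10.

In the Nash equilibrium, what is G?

6

∂u_i/∂g_i = α_i − 1, so town i contributes w_i if α_i > 1, else 0.
α_i > 1 for i ∈ {2}; NE contributions (0, 6, 0), G = 6.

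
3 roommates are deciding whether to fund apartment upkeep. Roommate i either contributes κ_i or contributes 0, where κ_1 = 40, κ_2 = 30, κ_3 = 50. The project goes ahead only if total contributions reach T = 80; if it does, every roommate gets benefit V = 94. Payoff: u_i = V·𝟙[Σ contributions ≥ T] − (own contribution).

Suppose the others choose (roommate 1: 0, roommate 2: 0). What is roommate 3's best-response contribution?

Others' total = 0. Even contributing 50 gives 50 < 80: no benefit either way.
Best response: 0.

0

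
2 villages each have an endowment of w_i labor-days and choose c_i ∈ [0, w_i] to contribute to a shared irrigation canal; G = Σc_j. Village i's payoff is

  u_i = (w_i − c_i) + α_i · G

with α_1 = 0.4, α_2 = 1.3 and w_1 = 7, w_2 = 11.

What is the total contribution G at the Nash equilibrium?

11

∂u_i/∂c_i = α_i − 1, so village i contributes w_i if α_i > 1, else 0.
α_i > 1 for i ∈ {2}; NE contributions (0, 11), G = 11.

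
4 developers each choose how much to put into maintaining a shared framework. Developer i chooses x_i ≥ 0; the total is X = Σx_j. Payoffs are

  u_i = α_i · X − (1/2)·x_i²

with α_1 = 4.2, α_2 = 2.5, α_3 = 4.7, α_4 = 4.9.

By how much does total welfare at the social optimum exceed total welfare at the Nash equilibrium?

300.685

Developer i's FOC: ∂u_i/∂x_i = α_i − x_i = 0, so x_i* = α_i.
NE contributions = (4.2, 2.5, 4.7, 4.9); X = 16.3.
W^NE = (Σα)·X − ½Σα_i² = 16.3² − ½·69.99 = 230.695.
Planner sets x_i = Σα_j = 16.3 for every i, so X^SO = 4·16.3 = 65.2.
W^SO = (Σα)·X^SO − ½·4·(Σα)² = (4/2)·16.3² = 531.38.
Deadweight loss = W^SO − W^NE = 300.685.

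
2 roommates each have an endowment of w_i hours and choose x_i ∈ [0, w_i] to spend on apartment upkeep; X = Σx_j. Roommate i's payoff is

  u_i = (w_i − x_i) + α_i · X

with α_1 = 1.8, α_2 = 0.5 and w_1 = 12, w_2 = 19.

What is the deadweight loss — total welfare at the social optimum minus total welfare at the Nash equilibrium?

∂u_i/∂x_i = α_i − 1, so roommate i contributes w_i if α_i > 1, else 0.
α_i > 1 for i ∈ {1}; NE contributions (12, 0), X = 12.
W^NE = Σw_i − X^NE + (Σα_i)·X^NE = 31 + 1.3·12 = 46.6.
Planner: ∂(Σu_j)/∂x_i = Σα_j − 1 = 1.3 > 0, so everyone contributes w_i; X^SO = 31, W^SO = 31 + 1.3·31 = 71.3.
Deadweight loss = 24.7.

24.7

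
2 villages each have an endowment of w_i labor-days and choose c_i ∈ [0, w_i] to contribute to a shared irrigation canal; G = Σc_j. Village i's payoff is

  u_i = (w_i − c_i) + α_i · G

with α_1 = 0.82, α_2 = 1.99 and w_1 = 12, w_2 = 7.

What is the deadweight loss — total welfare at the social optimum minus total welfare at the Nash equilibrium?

21.72

∂u_i/∂c_i = α_i − 1, so village i contributes w_i if α_i > 1, else 0.
α_i > 1 for i ∈ {2}; NE contributions (0, 7), G = 7.
W^NE = Σw_i − G^NE + (Σα_i)·G^NE = 19 + 1.81·7 = 31.67.
Planner: ∂(Σu_j)/∂c_i = Σα_j − 1 = 1.81 > 0, so everyone contributes w_i; G^SO = 19, W^SO = 19 + 1.81·19 = 53.39.
Deadweight loss = 21.72.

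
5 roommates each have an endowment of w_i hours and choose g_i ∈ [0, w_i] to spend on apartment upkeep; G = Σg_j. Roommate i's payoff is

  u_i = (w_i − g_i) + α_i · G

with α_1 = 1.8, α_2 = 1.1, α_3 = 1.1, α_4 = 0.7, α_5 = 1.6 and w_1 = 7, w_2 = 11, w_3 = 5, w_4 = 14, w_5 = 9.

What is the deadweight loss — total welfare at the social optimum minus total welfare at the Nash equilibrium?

74.2

∂u_i/∂g_i = α_i − 1, so roommate i contributes w_i if α_i > 1, else 0.
α_i > 1 for i ∈ {1, 2, 3, 5}; NE contributions (7, 11, 5, 0, 9), G = 32.
W^NE = Σw_i − G^NE + (Σα_i)·G^NE = 46 + 5.3·32 = 215.6.
Planner: ∂(Σu_j)/∂g_i = Σα_j − 1 = 5.3 > 0, so everyone contributes w_i; G^SO = 46, W^SO = 46 + 5.3·46 = 289.8.
Deadweight loss = 74.2.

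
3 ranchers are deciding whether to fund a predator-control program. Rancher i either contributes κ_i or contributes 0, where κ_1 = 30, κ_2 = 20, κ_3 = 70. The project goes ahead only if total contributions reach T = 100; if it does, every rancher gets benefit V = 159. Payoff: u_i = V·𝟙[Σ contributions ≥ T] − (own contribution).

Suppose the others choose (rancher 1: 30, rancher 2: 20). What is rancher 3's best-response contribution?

Others' total = 50. Contributing 70 brings total to 120 ≥ 100: gain V − κ_3 = 89.
Best response: 70.

70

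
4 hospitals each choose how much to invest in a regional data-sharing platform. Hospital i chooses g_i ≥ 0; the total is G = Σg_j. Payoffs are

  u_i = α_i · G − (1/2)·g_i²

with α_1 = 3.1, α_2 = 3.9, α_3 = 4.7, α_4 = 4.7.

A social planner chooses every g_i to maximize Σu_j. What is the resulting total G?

Planner FOC: ∂(Σu_j)/∂g_i = (Σα_j) − g_i = 0, so g_i^SO = Σα_j = 16.4 for every i; G^SO = 65.6.

65.6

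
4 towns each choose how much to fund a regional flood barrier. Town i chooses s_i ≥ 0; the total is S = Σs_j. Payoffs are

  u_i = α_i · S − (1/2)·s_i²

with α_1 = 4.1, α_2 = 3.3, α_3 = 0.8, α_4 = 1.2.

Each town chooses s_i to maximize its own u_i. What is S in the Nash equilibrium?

Town i's FOC: ∂u_i/∂s_i = α_i − s_i = 0, so s_i* = α_i.
NE contributions = (4.1, 3.3, 0.8, 1.2); S = 9.4.

9.4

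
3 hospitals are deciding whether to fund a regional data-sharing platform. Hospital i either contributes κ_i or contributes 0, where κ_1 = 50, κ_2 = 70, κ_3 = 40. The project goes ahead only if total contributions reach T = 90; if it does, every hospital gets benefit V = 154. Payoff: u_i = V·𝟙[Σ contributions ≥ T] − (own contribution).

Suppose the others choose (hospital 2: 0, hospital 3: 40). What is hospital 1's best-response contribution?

Others' total = 40. Contributing 50 brings total to 90 ≥ 90: gain V − κ_1 = 104.
Best response: 50.

50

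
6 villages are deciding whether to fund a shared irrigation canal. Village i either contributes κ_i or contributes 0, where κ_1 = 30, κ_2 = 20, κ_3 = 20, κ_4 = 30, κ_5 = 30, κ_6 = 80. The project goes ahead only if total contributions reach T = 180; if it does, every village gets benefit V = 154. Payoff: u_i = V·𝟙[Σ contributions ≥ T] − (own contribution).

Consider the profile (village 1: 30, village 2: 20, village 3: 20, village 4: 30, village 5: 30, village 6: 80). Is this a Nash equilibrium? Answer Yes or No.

Total = 210 ≥ 180: provided.
Village 1 (pledges 30, payoff 124): dropping to 0 → total 180, payoff 154. Profitable deviation.

No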